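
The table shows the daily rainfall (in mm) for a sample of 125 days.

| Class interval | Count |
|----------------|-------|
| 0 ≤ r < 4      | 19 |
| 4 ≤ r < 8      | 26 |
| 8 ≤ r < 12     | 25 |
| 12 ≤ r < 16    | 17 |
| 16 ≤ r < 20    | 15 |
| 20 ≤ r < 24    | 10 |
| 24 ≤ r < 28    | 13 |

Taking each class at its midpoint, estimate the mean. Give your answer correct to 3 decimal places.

12.080

Midpoints: 2, 6, 10, 14, 18, 22, 26
Σfm = 19×2 + 26×6 + 25×10 + 17×14 + 15×18 + 10×22 + 13×26 = 1510
n = Σf = 125
Mean = 1510 / 125 = 12.0800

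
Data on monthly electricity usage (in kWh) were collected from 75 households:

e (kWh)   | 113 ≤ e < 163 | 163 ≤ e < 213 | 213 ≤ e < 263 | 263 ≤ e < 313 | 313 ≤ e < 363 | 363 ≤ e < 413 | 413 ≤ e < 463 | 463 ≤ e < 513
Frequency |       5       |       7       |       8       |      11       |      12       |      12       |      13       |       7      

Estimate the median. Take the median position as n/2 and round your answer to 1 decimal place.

340.1

Cumulative frequencies: 5, 12, 20, 31, 43, 55, 68, 75
n = 75; position = n/2 = 37.5.
This falls in the class 313 ≤ e < 363: L = 313, F = 31, f = 12, h = 50.
Median ≈ 313 + ((37.5 − 31) / 12) × 50 = 340.0833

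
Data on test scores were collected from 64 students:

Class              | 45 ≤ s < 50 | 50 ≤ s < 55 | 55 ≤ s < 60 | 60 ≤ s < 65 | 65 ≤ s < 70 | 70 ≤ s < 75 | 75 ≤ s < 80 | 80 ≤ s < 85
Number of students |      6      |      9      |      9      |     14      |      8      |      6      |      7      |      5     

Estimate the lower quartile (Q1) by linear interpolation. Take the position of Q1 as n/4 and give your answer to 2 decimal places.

55.56

Cumulative frequencies: 6, 15, 24, 38, 46, 52, 59, 64
n = 64; position = n/4 = 16.
This falls in the class 55 ≤ s < 60: L = 55, F = 15, f = 9, h = 5.
Lower quartile ≈ 55 + ((16 − 15) / 9) × 5 = 55.5556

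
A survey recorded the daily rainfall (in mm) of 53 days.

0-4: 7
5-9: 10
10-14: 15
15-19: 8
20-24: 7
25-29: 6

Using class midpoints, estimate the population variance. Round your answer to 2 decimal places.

Midpoints: 2, 7, 12, 17, 22, 27
n = 53, Σfm = 716, mean = 13.5094
Σfm² = 12752
Σf(m − x̄)² = Σfm² − (Σfm)²/n = 12752 − 716²/53 = 3079.2453
Population variance = 3079.2453 / 53 = 58.0990

58.10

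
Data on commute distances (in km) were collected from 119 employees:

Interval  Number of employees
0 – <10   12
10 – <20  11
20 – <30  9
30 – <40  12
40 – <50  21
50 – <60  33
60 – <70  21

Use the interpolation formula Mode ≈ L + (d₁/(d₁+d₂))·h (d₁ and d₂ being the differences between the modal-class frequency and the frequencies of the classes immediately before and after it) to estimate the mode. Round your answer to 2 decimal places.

55.00

Modal class: 50 – <60 (highest frequency 33).
d₁ = 33 − 21 = 12, d₂ = 33 − 21 = 12
Mode ≈ 50 + (12/(12+12)) × 10 = 50 + 5.0000 = 55.0000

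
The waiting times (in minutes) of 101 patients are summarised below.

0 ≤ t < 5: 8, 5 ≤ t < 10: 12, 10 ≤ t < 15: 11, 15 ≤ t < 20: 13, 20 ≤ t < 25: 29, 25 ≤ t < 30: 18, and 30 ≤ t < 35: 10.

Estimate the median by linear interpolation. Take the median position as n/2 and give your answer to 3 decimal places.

21.121

Cumulative frequencies: 8, 20, 31, 44, 73, 91, 101
n = 101; position = n/2 = 50.5.
This falls in the class 20 ≤ t < 25: L = 20, F = 44, f = 29, h = 5.
Median ≈ 20 + ((50.5 − 44) / 29) × 5 = 21.1207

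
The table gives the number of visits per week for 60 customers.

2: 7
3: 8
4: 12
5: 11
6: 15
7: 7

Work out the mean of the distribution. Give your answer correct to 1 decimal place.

4.7

Values: 2, 3, 4, 5, 6, 7
Σfx = 7×2 + 8×3 + 12×4 + 11×5 + 15×6 + 7×7 = 280
n = Σf = 60
Mean = 280 / 60 = 4.6667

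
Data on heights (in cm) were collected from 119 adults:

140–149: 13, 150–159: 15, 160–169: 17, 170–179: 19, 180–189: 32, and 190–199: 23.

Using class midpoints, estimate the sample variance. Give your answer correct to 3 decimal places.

269.036

Midpoints: 144.5, 154.5, 164.5, 174.5, 184.5, 194.5
n = 119, Σfm = 20685.5, mean = 173.8277
Σfm² = 3627459.75
Σf(m − x̄)² = Σfm² − (Σfm)²/n = 3627459.75 − 20685.5²/119 = 31746.2185
Sample variance = 31746.2185 / 118 = 269.0357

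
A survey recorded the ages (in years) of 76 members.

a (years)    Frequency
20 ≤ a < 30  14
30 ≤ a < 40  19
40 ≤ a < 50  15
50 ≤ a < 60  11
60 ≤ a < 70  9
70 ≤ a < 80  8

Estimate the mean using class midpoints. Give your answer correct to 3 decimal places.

Midpoints: 25, 35, 45, 55, 65, 75
Σfm = 14×25 + 19×35 + 15×45 + 11×55 + 9×65 + 8×75 = 3480
n = Σf = 76
Mean = 3480 / 76 = 45.7895

45.789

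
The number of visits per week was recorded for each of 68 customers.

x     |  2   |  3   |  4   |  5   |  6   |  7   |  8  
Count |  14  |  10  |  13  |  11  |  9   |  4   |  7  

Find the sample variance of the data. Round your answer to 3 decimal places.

3.685

Values: 2, 3, 4, 5, 6, 7, 8
n = 68, Σfx = 303, mean = 4.4559
Σfx² = 1597
Σf(x − x̄)² = Σfx² − (Σfx)²/n = 1597 − 303²/68 = 246.8676
Sample variance = 246.8676 / 67 = 3.6846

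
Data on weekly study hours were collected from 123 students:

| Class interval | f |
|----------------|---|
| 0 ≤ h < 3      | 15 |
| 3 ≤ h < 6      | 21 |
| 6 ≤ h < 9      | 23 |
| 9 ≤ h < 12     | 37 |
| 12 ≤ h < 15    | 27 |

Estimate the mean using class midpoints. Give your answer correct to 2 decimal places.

Midpoints: 1.5, 4.5, 7.5, 10.5, 13.5
Σfm = 15×1.5 + 21×4.5 + 23×7.5 + 37×10.5 + 27×13.5 = 1042.5
n = Σf = 123
Mean = 1042.5 / 123 = 8.4756

8.48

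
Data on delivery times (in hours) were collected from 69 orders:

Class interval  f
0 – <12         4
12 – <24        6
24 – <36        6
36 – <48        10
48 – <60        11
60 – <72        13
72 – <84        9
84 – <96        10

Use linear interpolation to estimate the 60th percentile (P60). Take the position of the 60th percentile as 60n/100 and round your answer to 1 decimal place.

Cumulative frequencies: 4, 10, 16, 26, 37, 50, 59, 69
n = 69; position = 60n/100 = 41.4.
This falls in the class 60 – <72: L = 60, F = 37, f = 13, h = 12.
60th percentile ≈ 60 + ((41.4 − 37) / 13) × 12 = 64.0615

64.1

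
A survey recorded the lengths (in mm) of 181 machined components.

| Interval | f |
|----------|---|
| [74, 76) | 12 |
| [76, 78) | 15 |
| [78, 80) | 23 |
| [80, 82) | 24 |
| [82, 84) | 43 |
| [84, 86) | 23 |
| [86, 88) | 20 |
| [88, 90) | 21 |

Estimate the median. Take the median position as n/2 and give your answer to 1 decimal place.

82.8

Cumulative frequencies: 12, 27, 50, 74, 117, 140, 160, 181
n = 181; position = n/2 = 90.5.
This falls in the class [82, 84): L = 82, F = 74, f = 43, h = 2.
Median ≈ 82 + ((90.5 − 74) / 43) × 2 = 82.7674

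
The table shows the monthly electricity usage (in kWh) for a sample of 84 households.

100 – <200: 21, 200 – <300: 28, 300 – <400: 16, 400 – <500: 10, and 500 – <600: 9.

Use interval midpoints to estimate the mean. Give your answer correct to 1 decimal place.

Midpoints: 150, 250, 350, 450, 550
Σfm = 21×150 + 28×250 + 16×350 + 10×450 + 9×550 = 25200
n = Σf = 84
Mean = 25200 / 84 = 300.0000

300.0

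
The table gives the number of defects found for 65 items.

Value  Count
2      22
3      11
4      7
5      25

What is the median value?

3

Cumulative frequencies: 22, 33, 40, 65
n = 65, so the median is the value in position (n+1)/2 = 33.
Position 33 falls at value 3.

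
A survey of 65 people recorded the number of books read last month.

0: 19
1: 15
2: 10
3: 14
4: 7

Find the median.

1

Cumulative frequencies: 19, 34, 44, 58, 65
n = 65, so the median is the value in position (n+1)/2 = 33.
Position 33 falls at value 1.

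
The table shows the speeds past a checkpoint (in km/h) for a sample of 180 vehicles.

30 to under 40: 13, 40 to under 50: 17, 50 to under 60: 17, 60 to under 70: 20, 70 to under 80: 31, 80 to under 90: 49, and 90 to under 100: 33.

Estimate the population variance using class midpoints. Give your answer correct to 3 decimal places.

344.556

Midpoints: 35, 45, 55, 65, 75, 85, 95
n = 180, Σfm = 13080, mean = 72.6667
Σfm² = 1012500
Σf(m − x̄)² = Σfm² − (Σfm)²/n = 1012500 − 13080²/180 = 62020.0000
Population variance = 62020.0000 / 180 = 344.5556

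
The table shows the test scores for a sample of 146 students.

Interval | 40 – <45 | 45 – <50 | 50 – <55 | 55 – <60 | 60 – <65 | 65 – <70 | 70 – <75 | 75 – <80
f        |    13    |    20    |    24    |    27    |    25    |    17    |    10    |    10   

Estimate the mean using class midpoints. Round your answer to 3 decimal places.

58.390

Midpoints: 42.5, 47.5, 52.5, 57.5, 62.5, 67.5, 72.5, 77.5
Σfm = 13×42.5 + 20×47.5 + 24×52.5 + 27×57.5 + 25×62.5 + 17×67.5 + 10×72.5 + 10×77.5 = 8525
n = Σf = 146
Mean = 8525 / 146 = 58.3904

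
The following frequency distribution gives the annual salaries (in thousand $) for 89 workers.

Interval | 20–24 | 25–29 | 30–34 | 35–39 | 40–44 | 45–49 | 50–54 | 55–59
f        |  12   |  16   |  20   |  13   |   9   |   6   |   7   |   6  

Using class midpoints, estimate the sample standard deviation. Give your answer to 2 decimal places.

10.37

Midpoints: 22, 27, 32, 37, 42, 47, 52, 57
n = 89, Σfm = 3183, mean = 35.7640
Σfm² = 123301
Σf(m − x̄)² = Σfm² − (Σfm)²/n = 123301 − 3183²/89 = 9464.0449
Sample variance = 9464.0449 / 88 = 107.5460
Standard deviation = √107.5460 = 10.3704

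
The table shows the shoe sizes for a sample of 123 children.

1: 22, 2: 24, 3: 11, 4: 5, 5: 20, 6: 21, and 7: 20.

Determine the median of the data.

4

Cumulative frequencies: 22, 46, 57, 62, 82, 103, 123
n = 123, so the median is the value in position (n+1)/2 = 62.
Position 62 falls at value 4.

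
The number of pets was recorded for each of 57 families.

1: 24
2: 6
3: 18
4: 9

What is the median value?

Cumulative frequencies: 24, 30, 48, 57
n = 57, so the median is the value in position (n+1)/2 = 29.
Position 29 falls at value 2.

2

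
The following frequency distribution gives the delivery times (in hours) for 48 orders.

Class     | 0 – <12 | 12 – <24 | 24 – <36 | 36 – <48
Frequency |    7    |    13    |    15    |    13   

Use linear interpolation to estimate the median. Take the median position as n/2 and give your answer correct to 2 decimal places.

Cumulative frequencies: 7, 20, 35, 48
n = 48; position = n/2 = 24.
This falls in the class 24 – <36: L = 24, F = 20, f = 15, h = 12.
Median ≈ 24 + ((24 − 20) / 15) × 12 = 27.2000

27.20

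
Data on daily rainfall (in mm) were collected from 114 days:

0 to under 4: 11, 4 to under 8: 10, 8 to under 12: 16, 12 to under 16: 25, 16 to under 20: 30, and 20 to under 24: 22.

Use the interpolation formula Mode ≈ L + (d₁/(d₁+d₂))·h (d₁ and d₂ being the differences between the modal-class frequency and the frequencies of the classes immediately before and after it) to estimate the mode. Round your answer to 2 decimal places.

17.54

Modal class: 16 to under 20 (highest frequency 30).
d₁ = 30 − 25 = 5, d₂ = 30 − 22 = 8
Mode ≈ 16 + (5/(5+8)) × 4 = 16 + 1.5385 = 17.5385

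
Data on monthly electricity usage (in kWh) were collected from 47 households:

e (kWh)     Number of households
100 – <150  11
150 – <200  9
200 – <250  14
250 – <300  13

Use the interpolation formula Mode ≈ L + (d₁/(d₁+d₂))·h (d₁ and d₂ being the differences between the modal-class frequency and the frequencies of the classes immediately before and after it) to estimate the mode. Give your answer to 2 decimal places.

Modal class: 200 – <250 (highest frequency 14).
d₁ = 14 − 9 = 5, d₂ = 14 − 13 = 1
Mode ≈ 200 + (5/(5+1)) × 50 = 200 + 41.6667 = 241.6667

241.67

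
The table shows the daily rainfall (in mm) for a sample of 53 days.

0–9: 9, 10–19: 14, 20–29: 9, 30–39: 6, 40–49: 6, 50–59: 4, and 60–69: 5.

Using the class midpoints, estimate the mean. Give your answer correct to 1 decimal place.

27.9

Midpoints: 4.5, 14.5, 24.5, 34.5, 44.5, 54.5, 64.5
Σfm = 9×4.5 + 14×14.5 + 9×24.5 + 6×34.5 + 6×44.5 + 4×54.5 + 5×64.5 = 1478.5
n = Σf = 53
Mean = 1478.5 / 53 = 27.8962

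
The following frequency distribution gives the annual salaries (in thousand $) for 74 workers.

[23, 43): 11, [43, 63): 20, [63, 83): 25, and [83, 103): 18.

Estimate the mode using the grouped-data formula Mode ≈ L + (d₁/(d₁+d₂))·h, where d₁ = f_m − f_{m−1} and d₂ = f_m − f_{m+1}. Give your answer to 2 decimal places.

Modal class: [63, 83) (highest frequency 25).
d₁ = 25 − 20 = 5, d₂ = 25 − 18 = 7
Mode ≈ 63 + (5/(5+7)) × 20 = 63 + 8.3333 = 71.3333

71.33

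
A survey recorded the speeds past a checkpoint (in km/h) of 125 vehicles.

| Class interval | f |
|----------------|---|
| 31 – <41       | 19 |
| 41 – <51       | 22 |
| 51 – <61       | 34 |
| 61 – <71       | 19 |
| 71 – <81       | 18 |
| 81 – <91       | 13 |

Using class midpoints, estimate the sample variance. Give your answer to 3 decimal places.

239.316

Midpoints: 36, 46, 56, 66, 76, 86
n = 125, Σfm = 7340, mean = 58.7200
Σfm² = 460680
Σf(m − x̄)² = Σfm² − (Σfm)²/n = 460680 − 7340²/125 = 29675.2000
Sample variance = 29675.2000 / 124 = 239.3161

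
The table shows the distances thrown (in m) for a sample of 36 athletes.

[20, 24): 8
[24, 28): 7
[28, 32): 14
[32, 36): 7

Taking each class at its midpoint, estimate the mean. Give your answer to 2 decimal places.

28.22

Midpoints: 22, 26, 30, 34
Σfm = 8×22 + 7×26 + 14×30 + 7×34 = 1016
n = Σf = 36
Mean = 1016 / 36 = 28.2222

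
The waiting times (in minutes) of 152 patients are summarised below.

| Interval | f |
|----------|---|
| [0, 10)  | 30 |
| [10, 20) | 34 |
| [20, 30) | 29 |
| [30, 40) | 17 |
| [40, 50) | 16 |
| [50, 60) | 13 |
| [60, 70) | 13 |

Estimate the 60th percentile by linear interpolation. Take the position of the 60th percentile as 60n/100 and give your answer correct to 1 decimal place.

Cumulative frequencies: 30, 64, 93, 110, 126, 139, 152
n = 152; position = 60n/100 = 91.2.
This falls in the class [20, 30): L = 20, F = 64, f = 29, h = 10.
60th percentile ≈ 20 + ((91.2 − 64) / 29) × 10 = 29.3793

29.4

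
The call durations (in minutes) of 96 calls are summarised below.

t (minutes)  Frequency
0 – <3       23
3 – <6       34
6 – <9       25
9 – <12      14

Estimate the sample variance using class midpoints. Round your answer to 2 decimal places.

Midpoints: 1.5, 4.5, 7.5, 10.5
n = 96, Σfm = 522, mean = 5.4375
Σfm² = 3690
Σf(m − x̄)² = Σfm² − (Σfm)²/n = 3690 − 522²/96 = 851.6250
Sample variance = 851.6250 / 95 = 8.9645

8.96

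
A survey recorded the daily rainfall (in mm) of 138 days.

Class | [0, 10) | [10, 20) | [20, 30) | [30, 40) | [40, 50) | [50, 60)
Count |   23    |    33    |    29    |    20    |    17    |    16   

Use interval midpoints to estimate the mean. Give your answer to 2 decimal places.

26.67

Midpoints: 5, 15, 25, 35, 45, 55
Σfm = 23×5 + 33×15 + 29×25 + 20×35 + 17×45 + 16×55 = 3680
n = Σf = 138
Mean = 3680 / 138 = 26.6667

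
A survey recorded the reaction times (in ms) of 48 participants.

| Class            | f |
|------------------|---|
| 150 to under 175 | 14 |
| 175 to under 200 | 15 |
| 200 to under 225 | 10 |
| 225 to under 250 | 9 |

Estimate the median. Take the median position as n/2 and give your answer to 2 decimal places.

Cumulative frequencies: 14, 29, 39, 48
n = 48; position = n/2 = 24.
This falls in the class 175 to under 200: L = 175, F = 14, f = 15, h = 25.
Median ≈ 175 + ((24 − 14) / 15) × 25 = 191.6667

191.67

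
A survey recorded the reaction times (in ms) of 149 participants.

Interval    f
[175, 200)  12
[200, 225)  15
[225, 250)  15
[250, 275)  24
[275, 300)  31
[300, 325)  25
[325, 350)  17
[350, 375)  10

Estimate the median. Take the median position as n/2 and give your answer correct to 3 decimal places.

Cumulative frequencies: 12, 27, 42, 66, 97, 122, 139, 149
n = 149; position = n/2 = 74.5.
This falls in the class [275, 300): L = 275, F = 66, f = 31, h = 25.
Median ≈ 275 + ((74.5 − 66) / 31) × 25 = 281.8548

281.855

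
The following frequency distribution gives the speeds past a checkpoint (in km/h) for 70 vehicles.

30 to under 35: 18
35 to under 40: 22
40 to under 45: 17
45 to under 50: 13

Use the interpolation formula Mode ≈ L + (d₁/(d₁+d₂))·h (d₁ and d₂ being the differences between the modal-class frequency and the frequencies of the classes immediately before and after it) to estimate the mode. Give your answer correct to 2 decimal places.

37.22

Modal class: 35 to under 40 (highest frequency 22).
d₁ = 22 − 18 = 4, d₂ = 22 − 17 = 5
Mode ≈ 35 + (4/(4+5)) × 5 = 35 + 2.2222 = 37.2222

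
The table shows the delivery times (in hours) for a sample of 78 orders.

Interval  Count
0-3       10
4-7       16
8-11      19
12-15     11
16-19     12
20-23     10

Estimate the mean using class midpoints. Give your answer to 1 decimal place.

11.0

Midpoints: 1.5, 5.5, 9.5, 13.5, 17.5, 21.5
Σfm = 10×1.5 + 16×5.5 + 19×9.5 + 11×13.5 + 12×17.5 + 10×21.5 = 857
n = Σf = 78
Mean = 857 / 78 = 10.9872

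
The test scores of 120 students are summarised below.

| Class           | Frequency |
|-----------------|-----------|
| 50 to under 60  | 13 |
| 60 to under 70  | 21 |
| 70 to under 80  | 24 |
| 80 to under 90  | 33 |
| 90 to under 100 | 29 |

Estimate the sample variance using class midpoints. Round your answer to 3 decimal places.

172.997

Midpoints: 55, 65, 75, 85, 95
n = 120, Σfm = 9440, mean = 78.6667
Σfm² = 763200
Σf(m − x̄)² = Σfm² − (Σfm)²/n = 763200 − 9440²/120 = 20586.6667
Sample variance = 20586.6667 / 119 = 172.9972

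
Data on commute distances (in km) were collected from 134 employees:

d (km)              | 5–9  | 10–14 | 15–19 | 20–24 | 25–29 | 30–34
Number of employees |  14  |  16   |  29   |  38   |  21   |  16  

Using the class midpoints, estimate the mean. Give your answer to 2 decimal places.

20.13

Midpoints: 7, 12, 17, 22, 27, 32
Σfm = 14×7 + 16×12 + 29×17 + 38×22 + 21×27 + 16×32 = 2698
n = Σf = 134
Mean = 2698 / 134 = 20.1343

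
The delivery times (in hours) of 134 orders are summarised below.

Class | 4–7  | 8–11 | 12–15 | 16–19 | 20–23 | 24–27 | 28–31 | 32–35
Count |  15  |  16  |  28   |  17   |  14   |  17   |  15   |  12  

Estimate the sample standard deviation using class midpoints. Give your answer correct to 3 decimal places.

Midpoints: 5.5, 9.5, 13.5, 17.5, 21.5, 25.5, 29.5, 33.5
n = 134, Σfm = 2489, mean = 18.5746
Σfm² = 56253.5
Σf(m − x̄)² = Σfm² − (Σfm)²/n = 56253.5 − 2489²/134 = 10021.2537
Sample variance = 10021.2537 / 133 = 75.3478
Standard deviation = √75.3478 = 8.6803

8.680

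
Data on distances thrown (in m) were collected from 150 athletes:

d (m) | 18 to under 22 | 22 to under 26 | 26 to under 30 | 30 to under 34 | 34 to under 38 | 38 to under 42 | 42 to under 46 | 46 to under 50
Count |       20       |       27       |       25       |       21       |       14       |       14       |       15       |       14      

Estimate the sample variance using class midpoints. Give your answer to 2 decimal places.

Midpoints: 20, 24, 28, 32, 36, 40, 44, 48
n = 150, Σfm = 4816, mean = 32.1067
Σfm² = 166496
Σf(m − x̄)² = Σfm² − (Σfm)²/n = 166496 − 4816²/150 = 11870.2933
Sample variance = 11870.2933 / 149 = 79.6664

79.67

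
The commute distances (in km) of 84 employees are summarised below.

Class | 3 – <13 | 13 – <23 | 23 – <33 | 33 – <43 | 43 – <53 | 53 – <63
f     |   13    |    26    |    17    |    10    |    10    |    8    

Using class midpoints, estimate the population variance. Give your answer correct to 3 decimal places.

Midpoints: 8, 18, 28, 38, 48, 58
n = 84, Σfm = 2372, mean = 28.2381
Σfm² = 86976
Σf(m − x̄)² = Σfm² − (Σfm)²/n = 86976 − 2372²/84 = 19995.2381
Population variance = 19995.2381 / 84 = 238.0385

238.039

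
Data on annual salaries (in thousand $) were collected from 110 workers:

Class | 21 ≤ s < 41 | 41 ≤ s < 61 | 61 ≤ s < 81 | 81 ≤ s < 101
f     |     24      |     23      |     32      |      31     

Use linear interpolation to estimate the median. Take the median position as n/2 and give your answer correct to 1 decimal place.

66.0

Cumulative frequencies: 24, 47, 79, 110
n = 110; position = n/2 = 55.
This falls in the class 61 ≤ s < 81: L = 61, F = 47, f = 32, h = 20.
Median ≈ 61 + ((55 − 47) / 32) × 20 = 66.0000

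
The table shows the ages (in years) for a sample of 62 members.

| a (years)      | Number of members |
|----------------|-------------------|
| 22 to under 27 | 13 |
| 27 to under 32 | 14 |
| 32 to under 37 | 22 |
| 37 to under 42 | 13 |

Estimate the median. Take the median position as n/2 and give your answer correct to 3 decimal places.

32.909

Cumulative frequencies: 13, 27, 49, 62
n = 62; position = n/2 = 31.
This falls in the class 32 to under 37: L = 32, F = 27, f = 22, h = 5.
Median ≈ 32 + ((31 − 27) / 22) × 5 = 32.9091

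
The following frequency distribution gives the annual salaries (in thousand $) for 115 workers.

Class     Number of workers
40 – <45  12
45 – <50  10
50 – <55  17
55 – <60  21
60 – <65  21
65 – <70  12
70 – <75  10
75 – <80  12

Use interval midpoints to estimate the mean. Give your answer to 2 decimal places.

Midpoints: 42.5, 47.5, 52.5, 57.5, 62.5, 67.5, 72.5, 77.5
Σfm = 12×42.5 + 10×47.5 + 17×52.5 + 21×57.5 + 21×62.5 + 12×67.5 + 10×72.5 + 12×77.5 = 6862.5
n = Σf = 115
Mean = 6862.5 / 115 = 59.6739

59.67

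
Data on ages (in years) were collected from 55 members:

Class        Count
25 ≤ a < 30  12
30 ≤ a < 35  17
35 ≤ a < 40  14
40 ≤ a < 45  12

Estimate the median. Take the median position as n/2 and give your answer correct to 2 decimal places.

34.56

Cumulative frequencies: 12, 29, 43, 55
n = 55; position = n/2 = 27.5.
This falls in the class 30 ≤ a < 35: L = 30, F = 12, f = 17, h = 5.
Median ≈ 30 + ((27.5 − 12) / 17) × 5 = 34.5588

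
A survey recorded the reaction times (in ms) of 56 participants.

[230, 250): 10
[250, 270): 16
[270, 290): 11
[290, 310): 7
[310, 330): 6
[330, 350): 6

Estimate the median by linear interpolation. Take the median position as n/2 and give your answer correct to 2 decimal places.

273.64

Cumulative frequencies: 10, 26, 37, 44, 50, 56
n = 56; position = n/2 = 28.
This falls in the class [270, 290): L = 270, F = 26, f = 11, h = 20.
Median ≈ 270 + ((28 − 26) / 11) × 20 = 273.6364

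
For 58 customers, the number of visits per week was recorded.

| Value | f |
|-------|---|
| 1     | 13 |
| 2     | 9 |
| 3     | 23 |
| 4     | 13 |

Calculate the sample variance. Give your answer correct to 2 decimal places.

Values: 1, 2, 3, 4
n = 58, Σfx = 152, mean = 2.6207
Σfx² = 464
Σf(x − x̄)² = Σfx² − (Σfx)²/n = 464 − 152²/58 = 65.6552
Sample variance = 65.6552 / 57 = 1.1518

1.15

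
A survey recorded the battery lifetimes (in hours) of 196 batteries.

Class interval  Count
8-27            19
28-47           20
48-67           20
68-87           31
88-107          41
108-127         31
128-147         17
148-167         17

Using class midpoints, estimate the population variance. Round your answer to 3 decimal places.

Midpoints: 17.5, 37.5, 57.5, 77.5, 97.5, 117.5, 137.5, 157.5
n = 196, Σfm = 17290, mean = 88.2143
Σfm² = 1847125
Σf(m − x̄)² = Σfm² − (Σfm)²/n = 1847125 − 17290²/196 = 321900.0000
Population variance = 321900.0000 / 196 = 1642.3469

1642.347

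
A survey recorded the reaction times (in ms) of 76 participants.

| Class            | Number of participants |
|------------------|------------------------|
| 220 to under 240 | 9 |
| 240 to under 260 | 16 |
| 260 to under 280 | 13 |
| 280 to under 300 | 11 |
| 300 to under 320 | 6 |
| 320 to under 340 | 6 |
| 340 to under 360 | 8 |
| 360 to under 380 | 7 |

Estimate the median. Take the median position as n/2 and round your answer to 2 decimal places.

280.00

Cumulative frequencies: 9, 25, 38, 49, 55, 61, 69, 76
n = 76; position = n/2 = 38.
This falls in the class 260 to under 280: L = 260, F = 25, f = 13, h = 20.
Median ≈ 260 + ((38 − 25) / 13) × 20 = 280.0000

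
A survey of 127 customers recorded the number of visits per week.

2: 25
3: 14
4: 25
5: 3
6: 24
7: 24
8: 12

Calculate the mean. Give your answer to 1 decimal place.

4.8

Values: 2, 3, 4, 5, 6, 7, 8
Σfx = 25×2 + 14×3 + 25×4 + 3×5 + 24×6 + 24×7 + 12×8 = 615
n = Σf = 127
Mean = 615 / 127 = 4.8425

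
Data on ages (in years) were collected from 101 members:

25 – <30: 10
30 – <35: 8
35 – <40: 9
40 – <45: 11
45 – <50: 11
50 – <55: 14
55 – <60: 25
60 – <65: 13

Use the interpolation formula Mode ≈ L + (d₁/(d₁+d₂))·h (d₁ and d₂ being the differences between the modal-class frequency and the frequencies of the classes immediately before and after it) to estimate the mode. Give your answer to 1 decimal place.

Modal class: 55 – <60 (highest frequency 25).
d₁ = 25 − 14 = 11, d₂ = 25 − 13 = 12
Mode ≈ 55 + (11/(11+12)) × 5 = 55 + 2.3913 = 57.3913

57.4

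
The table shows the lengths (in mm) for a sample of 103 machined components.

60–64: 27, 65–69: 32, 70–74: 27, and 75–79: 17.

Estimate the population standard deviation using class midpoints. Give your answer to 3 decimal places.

5.185

Midpoints: 62, 67, 72, 77
n = 103, Σfm = 7071, mean = 68.6505
Σfm² = 488197
Σf(m − x̄)² = Σfm² − (Σfm)²/n = 488197 − 7071²/103 = 2769.4175
Population variance = 2769.4175 / 103 = 26.8875
Standard deviation = √26.8875 = 5.1853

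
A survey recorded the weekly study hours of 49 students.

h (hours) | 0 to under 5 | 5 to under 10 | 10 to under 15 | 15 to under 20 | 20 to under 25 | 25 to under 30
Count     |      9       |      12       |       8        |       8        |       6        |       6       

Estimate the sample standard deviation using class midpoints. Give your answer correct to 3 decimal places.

Midpoints: 2.5, 7.5, 12.5, 17.5, 22.5, 27.5
n = 49, Σfm = 652.5, mean = 13.3163
Σfm² = 12006.25
Σf(m − x̄)² = Σfm² − (Σfm)²/n = 12006.25 − 652.5²/49 = 3317.3469
Sample variance = 3317.3469 / 48 = 69.1114
Standard deviation = √69.1114 = 8.3133

8.313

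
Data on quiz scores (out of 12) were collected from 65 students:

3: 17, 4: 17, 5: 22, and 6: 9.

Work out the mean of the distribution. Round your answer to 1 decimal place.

Values: 3, 4, 5, 6
Σfx = 17×3 + 17×4 + 22×5 + 9×6 = 283
n = Σf = 65
Mean = 283 / 65 = 4.3538

4.4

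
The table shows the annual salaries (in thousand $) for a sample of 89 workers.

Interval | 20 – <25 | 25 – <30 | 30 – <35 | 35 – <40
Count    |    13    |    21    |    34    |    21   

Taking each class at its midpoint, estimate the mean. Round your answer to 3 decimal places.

Midpoints: 22.5, 27.5, 32.5, 37.5
Σfm = 13×22.5 + 21×27.5 + 34×32.5 + 21×37.5 = 2762.5
n = Σf = 89
Mean = 2762.5 / 89 = 31.0393

31.039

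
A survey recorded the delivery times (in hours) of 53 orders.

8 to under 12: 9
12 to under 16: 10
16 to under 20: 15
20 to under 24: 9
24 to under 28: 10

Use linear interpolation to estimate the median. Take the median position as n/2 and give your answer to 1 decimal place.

18.0

Cumulative frequencies: 9, 19, 34, 43, 53
n = 53; position = n/2 = 26.5.
This falls in the class 16 to under 20: L = 16, F = 19, f = 15, h = 4.
Median ≈ 16 + ((26.5 − 19) / 15) × 4 = 18.0000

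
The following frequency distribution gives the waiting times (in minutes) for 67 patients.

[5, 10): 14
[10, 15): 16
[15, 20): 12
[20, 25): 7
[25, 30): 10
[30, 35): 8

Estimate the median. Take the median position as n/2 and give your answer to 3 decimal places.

16.458

Cumulative frequencies: 14, 30, 42, 49, 59, 67
n = 67; position = n/2 = 33.5.
This falls in the class [15, 20): L = 15, F = 30, f = 12, h = 5.
Median ≈ 15 + ((33.5 − 30) / 12) × 5 = 16.4583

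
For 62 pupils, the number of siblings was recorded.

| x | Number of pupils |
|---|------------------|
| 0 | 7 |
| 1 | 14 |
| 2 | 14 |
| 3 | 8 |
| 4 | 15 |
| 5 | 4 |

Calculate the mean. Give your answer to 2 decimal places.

Values: 0, 1, 2, 3, 4, 5
Σfx = 7×0 + 14×1 + 14×2 + 8×3 + 15×4 + 4×5 = 146
n = Σf = 62
Mean = 146 / 62 = 2.3548

2.35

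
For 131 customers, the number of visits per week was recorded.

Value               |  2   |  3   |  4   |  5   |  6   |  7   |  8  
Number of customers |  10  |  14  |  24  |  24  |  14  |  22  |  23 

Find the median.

Cumulative frequencies: 10, 24, 48, 72, 86, 108, 131
n = 131, so the median is the value in position (n+1)/2 = 66.
Position 66 falls at value 5.

5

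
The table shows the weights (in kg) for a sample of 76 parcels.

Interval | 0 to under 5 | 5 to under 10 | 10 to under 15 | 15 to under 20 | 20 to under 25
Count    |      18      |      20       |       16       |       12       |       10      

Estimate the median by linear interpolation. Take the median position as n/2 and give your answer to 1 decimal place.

10.0

Cumulative frequencies: 18, 38, 54, 66, 76
n = 76; position = n/2 = 38.
This falls in the class 5 to under 10: L = 5, F = 18, f = 20, h = 5.
Median ≈ 5 + ((38 − 18) / 20) × 5 = 10.0000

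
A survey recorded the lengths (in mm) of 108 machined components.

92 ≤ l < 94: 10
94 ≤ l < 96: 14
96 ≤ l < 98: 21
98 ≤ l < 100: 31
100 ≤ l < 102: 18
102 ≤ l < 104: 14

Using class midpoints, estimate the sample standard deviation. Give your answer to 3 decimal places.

Midpoints: 93, 95, 97, 99, 101, 103
n = 108, Σfm = 10626, mean = 98.3889
Σfm² = 1046404
Σf(m − x̄)² = Σfm² − (Σfm)²/n = 1046404 − 10626²/108 = 923.6667
Sample variance = 923.6667 / 107 = 8.6324
Standard deviation = √8.6324 = 2.9381

2.938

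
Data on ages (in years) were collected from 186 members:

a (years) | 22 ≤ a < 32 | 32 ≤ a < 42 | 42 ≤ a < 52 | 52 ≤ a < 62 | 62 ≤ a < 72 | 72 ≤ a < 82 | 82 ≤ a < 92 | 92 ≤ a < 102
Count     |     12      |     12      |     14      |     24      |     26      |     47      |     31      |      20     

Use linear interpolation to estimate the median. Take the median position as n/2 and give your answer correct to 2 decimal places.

Cumulative frequencies: 12, 24, 38, 62, 88, 135, 166, 186
n = 186; position = n/2 = 93.
This falls in the class 72 ≤ a < 82: L = 72, F = 88, f = 47, h = 10.
Median ≈ 72 + ((93 − 88) / 47) × 10 = 73.0638

73.06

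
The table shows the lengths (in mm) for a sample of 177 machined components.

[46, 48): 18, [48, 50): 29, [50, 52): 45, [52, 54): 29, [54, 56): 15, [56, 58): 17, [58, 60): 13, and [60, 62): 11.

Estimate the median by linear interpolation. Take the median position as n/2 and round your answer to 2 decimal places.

Cumulative frequencies: 18, 47, 92, 121, 136, 153, 166, 177
n = 177; position = n/2 = 88.5.
This falls in the class [50, 52): L = 50, F = 47, f = 45, h = 2.
Median ≈ 50 + ((88.5 − 47) / 45) × 2 = 51.8444

51.84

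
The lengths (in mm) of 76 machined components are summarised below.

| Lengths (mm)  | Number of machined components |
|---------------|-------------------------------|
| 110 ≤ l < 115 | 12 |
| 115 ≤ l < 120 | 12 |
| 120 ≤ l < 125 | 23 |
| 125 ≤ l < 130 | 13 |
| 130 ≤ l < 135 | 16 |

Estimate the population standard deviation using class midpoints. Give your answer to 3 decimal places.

Midpoints: 112.5, 117.5, 122.5, 127.5, 132.5
n = 76, Σfm = 9355, mean = 123.0921
Σfm² = 1154925
Σf(m − x̄)² = Σfm² − (Σfm)²/n = 1154925 − 9355²/76 = 3398.3553
Population variance = 3398.3553 / 76 = 44.7152
Standard deviation = √44.7152 = 6.6869

6.687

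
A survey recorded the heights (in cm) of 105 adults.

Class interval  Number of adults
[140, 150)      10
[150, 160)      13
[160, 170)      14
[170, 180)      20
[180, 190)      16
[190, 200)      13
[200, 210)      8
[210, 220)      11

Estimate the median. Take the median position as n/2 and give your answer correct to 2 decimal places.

Cumulative frequencies: 10, 23, 37, 57, 73, 86, 94, 105
n = 105; position = n/2 = 52.5.
This falls in the class [170, 180): L = 170, F = 37, f = 20, h = 10.
Median ≈ 170 + ((52.5 − 37) / 20) × 10 = 177.7500

177.75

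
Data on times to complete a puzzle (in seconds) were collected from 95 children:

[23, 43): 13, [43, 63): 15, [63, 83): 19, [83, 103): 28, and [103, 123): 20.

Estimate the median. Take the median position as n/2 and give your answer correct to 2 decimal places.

Cumulative frequencies: 13, 28, 47, 75, 95
n = 95; position = n/2 = 47.5.
This falls in the class [83, 103): L = 83, F = 47, f = 28, h = 20.
Median ≈ 83 + ((47.5 − 47) / 28) × 20 = 83.3571

83.36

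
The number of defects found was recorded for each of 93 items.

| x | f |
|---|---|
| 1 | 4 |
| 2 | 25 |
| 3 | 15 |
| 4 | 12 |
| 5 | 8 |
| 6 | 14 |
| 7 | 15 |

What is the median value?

Cumulative frequencies: 4, 29, 44, 56, 64, 78, 93
n = 93, so the median is the value in position (n+1)/2 = 47.
Position 47 falls at value 4.

4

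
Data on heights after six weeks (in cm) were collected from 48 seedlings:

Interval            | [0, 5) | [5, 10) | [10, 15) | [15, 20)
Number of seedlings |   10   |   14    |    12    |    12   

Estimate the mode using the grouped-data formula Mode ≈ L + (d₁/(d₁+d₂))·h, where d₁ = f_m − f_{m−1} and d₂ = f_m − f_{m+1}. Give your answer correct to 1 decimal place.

Modal class: [5, 10) (highest frequency 14).
d₁ = 14 − 10 = 4, d₂ = 14 − 12 = 2
Mode ≈ 5 + (4/(4+2)) × 5 = 5 + 3.3333 = 8.3333

8.3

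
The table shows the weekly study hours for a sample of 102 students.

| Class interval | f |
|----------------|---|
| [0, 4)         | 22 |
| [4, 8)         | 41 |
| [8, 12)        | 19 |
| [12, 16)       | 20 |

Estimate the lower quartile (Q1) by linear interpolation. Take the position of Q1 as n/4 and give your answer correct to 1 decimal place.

4.3

Cumulative frequencies: 22, 63, 82, 102
n = 102; position = n/4 = 25.5.
This falls in the class [4, 8): L = 4, F = 22, f = 41, h = 4.
Lower quartile ≈ 4 + ((25.5 − 22) / 41) × 4 = 4.3415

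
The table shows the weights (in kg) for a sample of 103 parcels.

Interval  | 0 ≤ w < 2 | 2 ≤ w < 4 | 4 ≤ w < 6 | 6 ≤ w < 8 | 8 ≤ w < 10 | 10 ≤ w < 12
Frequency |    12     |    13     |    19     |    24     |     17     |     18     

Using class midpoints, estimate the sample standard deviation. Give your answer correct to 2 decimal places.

3.20

Midpoints: 1, 3, 5, 7, 9, 11
n = 103, Σfm = 665, mean = 6.4563
Σfm² = 5335
Σf(m − x̄)² = Σfm² − (Σfm)²/n = 5335 − 665²/103 = 1041.5534
Sample variance = 1041.5534 / 102 = 10.2113
Standard deviation = √10.2113 = 3.1955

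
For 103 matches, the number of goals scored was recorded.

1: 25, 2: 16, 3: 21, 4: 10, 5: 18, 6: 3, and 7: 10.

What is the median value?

3

Cumulative frequencies: 25, 41, 62, 72, 90, 93, 103
n = 103, so the median is the value in position (n+1)/2 = 52.
Position 52 falls at value 3.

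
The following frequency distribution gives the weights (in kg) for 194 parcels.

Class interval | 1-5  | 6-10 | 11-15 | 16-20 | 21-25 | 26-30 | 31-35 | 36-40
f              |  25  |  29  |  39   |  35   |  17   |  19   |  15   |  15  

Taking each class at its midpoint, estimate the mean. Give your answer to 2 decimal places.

17.69

Midpoints: 3, 8, 13, 18, 23, 28, 33, 38
Σfm = 25×3 + 29×8 + 39×13 + 35×18 + 17×23 + 19×28 + 15×33 + 15×38 = 3432
n = Σf = 194
Mean = 3432 / 194 = 17.6907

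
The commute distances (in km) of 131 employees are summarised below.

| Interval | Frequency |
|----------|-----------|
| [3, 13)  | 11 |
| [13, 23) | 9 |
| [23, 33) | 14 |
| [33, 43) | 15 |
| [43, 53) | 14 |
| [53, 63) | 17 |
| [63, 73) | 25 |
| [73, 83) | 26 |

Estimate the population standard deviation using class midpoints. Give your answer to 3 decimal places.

22.643

Midpoints: 8, 18, 28, 38, 48, 58, 68, 78
n = 131, Σfm = 6598, mean = 50.3664
Σfm² = 399484
Σf(m − x̄)² = Σfm² − (Σfm)²/n = 399484 − 6598²/131 = 67166.4122
Population variance = 67166.4122 / 131 = 512.7207
Standard deviation = √512.7207 = 22.6433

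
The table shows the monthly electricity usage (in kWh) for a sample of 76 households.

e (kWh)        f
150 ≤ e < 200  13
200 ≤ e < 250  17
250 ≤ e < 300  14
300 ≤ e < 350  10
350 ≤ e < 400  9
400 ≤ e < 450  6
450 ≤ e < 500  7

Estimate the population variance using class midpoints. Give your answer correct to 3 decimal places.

Midpoints: 175, 225, 275, 325, 375, 425, 475
n = 76, Σfm = 22450, mean = 295.3947
Σfm² = 7302500
Σf(m − x̄)² = Σfm² − (Σfm)²/n = 7302500 − 22450²/76 = 670888.1579
Population variance = 670888.1579 / 76 = 8827.4758

8827.476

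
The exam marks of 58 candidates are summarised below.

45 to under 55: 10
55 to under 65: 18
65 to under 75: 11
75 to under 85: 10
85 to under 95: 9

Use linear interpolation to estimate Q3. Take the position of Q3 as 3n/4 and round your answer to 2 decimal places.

79.50

Cumulative frequencies: 10, 28, 39, 49, 58
n = 58; position = 3n/4 = 43.5.
This falls in the class 75 to under 85: L = 75, F = 39, f = 10, h = 10.
Upper quartile ≈ 75 + ((43.5 − 39) / 10) × 10 = 79.5000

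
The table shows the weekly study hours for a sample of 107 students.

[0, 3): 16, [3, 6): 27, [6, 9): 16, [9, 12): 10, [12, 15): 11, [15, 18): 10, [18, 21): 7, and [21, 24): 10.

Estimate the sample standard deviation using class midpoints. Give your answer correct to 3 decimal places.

Midpoints: 1.5, 4.5, 7.5, 10.5, 13.5, 16.5, 19.5, 22.5
n = 107, Σfm = 1045.5, mean = 9.7710
Σfm² = 15036.75
Σf(m − x̄)² = Σfm² − (Σfm)²/n = 15036.75 − 1045.5²/107 = 4821.1402
Sample variance = 4821.1402 / 106 = 45.4825
Standard deviation = √45.4825 = 6.7441

6.744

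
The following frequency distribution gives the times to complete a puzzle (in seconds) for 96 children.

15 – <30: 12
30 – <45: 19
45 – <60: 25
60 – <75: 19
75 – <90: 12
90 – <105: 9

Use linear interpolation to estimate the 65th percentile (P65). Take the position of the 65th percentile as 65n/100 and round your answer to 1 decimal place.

Cumulative frequencies: 12, 31, 56, 75, 87, 96
n = 96; position = 65n/100 = 62.4.
This falls in the class 60 – <75: L = 60, F = 56, f = 19, h = 15.
65th percentile ≈ 60 + ((62.4 − 56) / 19) × 15 = 65.0526

65.1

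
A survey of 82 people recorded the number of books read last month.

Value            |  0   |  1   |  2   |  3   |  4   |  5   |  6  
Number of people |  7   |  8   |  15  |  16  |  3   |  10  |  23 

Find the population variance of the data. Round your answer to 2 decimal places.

4.15

Values: 0, 1, 2, 3, 4, 5, 6
n = 82, Σfx = 286, mean = 3.4878
Σfx² = 1338
Σf(x − x̄)² = Σfx² − (Σfx)²/n = 1338 − 286²/82 = 340.4878
Population variance = 340.4878 / 82 = 4.1523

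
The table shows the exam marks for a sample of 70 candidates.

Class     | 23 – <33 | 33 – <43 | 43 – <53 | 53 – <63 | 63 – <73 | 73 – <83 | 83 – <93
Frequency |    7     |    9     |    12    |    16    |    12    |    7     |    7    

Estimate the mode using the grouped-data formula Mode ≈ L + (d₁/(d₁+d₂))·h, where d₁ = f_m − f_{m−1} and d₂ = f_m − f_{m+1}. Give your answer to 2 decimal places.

Modal class: 53 – <63 (highest frequency 16).
d₁ = 16 − 12 = 4, d₂ = 16 − 12 = 4
Mode ≈ 53 + (4/(4+4)) × 10 = 53 + 5.0000 = 58.0000

58.00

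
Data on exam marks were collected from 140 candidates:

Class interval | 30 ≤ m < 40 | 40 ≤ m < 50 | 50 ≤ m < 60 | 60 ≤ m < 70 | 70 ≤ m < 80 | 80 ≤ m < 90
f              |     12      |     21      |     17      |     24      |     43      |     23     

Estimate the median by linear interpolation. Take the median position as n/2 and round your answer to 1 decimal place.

68.3

Cumulative frequencies: 12, 33, 50, 74, 117, 140
n = 140; position = n/2 = 70.
This falls in the class 60 ≤ m < 70: L = 60, F = 50, f = 24, h = 10.
Median ≈ 60 + ((70 − 50) / 24) × 10 = 68.3333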